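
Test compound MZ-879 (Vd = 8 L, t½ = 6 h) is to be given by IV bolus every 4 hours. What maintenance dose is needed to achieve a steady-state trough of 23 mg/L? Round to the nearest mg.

τ/t½ = 4/6 ≈ 0.66667, so f = (1/2)^(4/6) ≈ 0.629961.
Cmin,ss = (D/Vd)·f/(1−f), so D = Cmin,ss·Vd·(1−f)/f.
D = 23 × 8 × (1−f)/f ≈ 23 × 8 × 0.58740 ≈ 108.08 mg.

108 mg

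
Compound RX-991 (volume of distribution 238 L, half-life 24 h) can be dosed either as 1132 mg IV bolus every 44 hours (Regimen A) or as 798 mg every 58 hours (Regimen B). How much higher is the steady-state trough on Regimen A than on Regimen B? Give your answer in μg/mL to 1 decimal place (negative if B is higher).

Regimen A: f = (1/2)^(44/24) ≈ 0.2806; Cmin,ss = (1132/238)·f/(1−f) ≈ 1.855 μg/mL.
Regimen B: f = (1/2)^(58/24) ≈ 0.1873; Cmin,ss = (798/238)·f/(1−f) ≈ 0.773 μg/mL.
Difference ≈ 1.855 − 0.773 ≈ 1.082 μg/mL.

1.1 μg/mL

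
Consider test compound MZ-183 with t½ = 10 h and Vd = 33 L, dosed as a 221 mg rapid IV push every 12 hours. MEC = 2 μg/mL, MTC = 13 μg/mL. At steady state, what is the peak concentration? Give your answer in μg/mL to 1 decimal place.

k = ln2/t½ = ln2/10 ≈ 0.069315 h⁻¹; fraction remaining f = e^(−kτ) = e^(−0.069315×12) ≈ 0.4353.
At steady state, accumulation factor R = 1/(1 − e^(−kτ)) ≈ 1.7709.
Single-dose peak C₀ = D/Vd = 221/33 ≈ 6.697 μg/mL.
Cmax,ss = C₀/(1 − f) ≈ 6.697/0.5647 ≈ 11.859 μg/mL.
Peak 11.9 μg/mL vs MTC 13 μg/mL: below toxic threshold.

11.9 μg/mL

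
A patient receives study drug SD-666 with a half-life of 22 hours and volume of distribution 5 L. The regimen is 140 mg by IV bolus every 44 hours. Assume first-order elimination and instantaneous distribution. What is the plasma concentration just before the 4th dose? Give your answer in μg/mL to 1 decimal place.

f = (1/2)^(τ/t½) = (1/2)^(44/22) ≈ 0.2500.
C₀ = D/Vd = 140/5 ≈ 28.000 μg/mL.
Before the 4th dose, 3 doses have been given. Superposition: Cmin = C₀·(f + f² + … + f^3).
≈ 28.000 × (0.2500 + 0.0625 + 0.0156) ≈ 28.000 × 0.3281 ≈ 9.187 μg/mL.

9.2 μg/mL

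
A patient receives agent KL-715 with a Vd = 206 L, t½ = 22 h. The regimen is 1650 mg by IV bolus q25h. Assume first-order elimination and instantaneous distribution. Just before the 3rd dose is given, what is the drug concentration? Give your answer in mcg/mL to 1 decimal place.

5.3 mcg/mL

f = (1/2)^(τ/t½) = (1/2)^(25/22) ≈ 0.4549.
C₀ = D/Vd = 1650/206 ≈ 8.010 mcg/mL.
Before the 3rd dose, 2 doses have been given. Superposition: Cmin = C₀·(f + f²).
≈ 8.010 × (0.4549 + 0.2069) ≈ 8.010 × 0.6618 ≈ 5.301 mcg/mL.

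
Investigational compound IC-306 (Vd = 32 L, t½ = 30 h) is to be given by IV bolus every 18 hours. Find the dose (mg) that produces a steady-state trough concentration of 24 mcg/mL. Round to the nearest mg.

396 mg

τ/t½ = 18/30 ≈ 0.6, so f = (1/2)^(18/30) ≈ 0.659754.
Cmin,ss = (D/Vd)·f/(1−f), so D = Cmin,ss·Vd·(1−f)/f.
D = 24 × 32 × (1−f)/f ≈ 24 × 32 × 0.51572 ≈ 396.07 mg.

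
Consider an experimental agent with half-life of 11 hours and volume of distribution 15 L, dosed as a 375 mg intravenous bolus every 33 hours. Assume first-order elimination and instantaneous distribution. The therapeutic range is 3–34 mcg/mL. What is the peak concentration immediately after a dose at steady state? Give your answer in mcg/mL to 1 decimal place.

28.6 mcg/mL

The dosing interval is 3 half-lives, so f = 2^(−3) = 0.125.
Accumulation ratio R = 1/(1 − f) = 1/0.875 = 8/7.
Single-dose peak C₀ = D/Vd = 375/15 = 25 mcg/mL.
Steady-state peak Cmax,ss = C₀·R = 25 × 8/7 ≈ 28.571 mcg/mL.
Peak 28.6 mcg/mL vs MTC 34 mcg/mL: below toxic threshold.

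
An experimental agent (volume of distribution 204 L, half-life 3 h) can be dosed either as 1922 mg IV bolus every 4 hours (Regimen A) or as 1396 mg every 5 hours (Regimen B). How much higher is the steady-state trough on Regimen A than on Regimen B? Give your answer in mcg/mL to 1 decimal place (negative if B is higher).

3.1 mcg/mL

Regimen A: f = (1/2)^(4/3) ≈ 0.3969; Cmin,ss = (1922/204)·f/(1−f) ≈ 6.200 mcg/mL.
Regimen B: f = (1/2)^(5/3) ≈ 0.3150; Cmin,ss = (1396/204)·f/(1−f) ≈ 3.147 mcg/mL.
Difference ≈ 6.200 − 3.147 ≈ 3.053 mcg/mL.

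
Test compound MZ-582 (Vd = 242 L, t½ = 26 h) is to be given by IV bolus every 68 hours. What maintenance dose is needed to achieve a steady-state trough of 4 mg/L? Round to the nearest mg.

τ/t½ = 68/26 ≈ 2.6154, so f = (1/2)^(68/26) ≈ 0.163189.
Cmin,ss = (D/Vd)·f/(1−f), so D = Cmin,ss·Vd·(1−f)/f.
D = 4 × 242 × (1−f)/f ≈ 4 × 242 × 5.12786 ≈ 4963.77 mg.

4964 mg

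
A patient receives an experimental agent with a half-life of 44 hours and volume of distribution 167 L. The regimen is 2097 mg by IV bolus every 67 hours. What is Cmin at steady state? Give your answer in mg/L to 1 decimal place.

τ/t½ = 67/44 ≈ 1.5227, so fraction remaining f = (1/2)^(67/44) ≈ 0.3480.
Accumulation ratio R = 1/(1 − f) ≈ 1/0.6520 ≈ 1.5337.
Single-dose peak C₀ = D/Vd = 2097/167 ≈ 12.557 mg/L.
Steady-state peak Cmax,ss = C₀·R ≈ 12.557 × 1.5337 ≈ 19.259 mg/L.
One interval later, Cmin,ss = Cmax,ss·e^(−kτ) ≈ 19.259 × 0.3480 ≈ 6.702 mg/L.

6.7 mg/L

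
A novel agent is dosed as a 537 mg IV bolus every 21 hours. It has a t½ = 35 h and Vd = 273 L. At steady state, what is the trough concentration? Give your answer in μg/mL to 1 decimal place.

3.8 μg/mL

k = ln2/t½ = ln2/35 ≈ 0.019804 h⁻¹; fraction remaining f = e^(−kτ) = e^(−0.019804×21) ≈ 0.6598.
Each bolus raises the concentration by D/Vd = 537/273 ≈ 1.967 μg/mL.
Steady-state trough Cmin,ss = C₀·f/(1−f) ≈ 1.967 × 0.6598/0.3402 ≈ 3.815 μg/mL.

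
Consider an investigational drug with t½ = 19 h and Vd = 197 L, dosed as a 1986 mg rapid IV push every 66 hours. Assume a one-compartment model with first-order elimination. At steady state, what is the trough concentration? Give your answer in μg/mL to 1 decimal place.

1.0 μg/mL

Over one 66-h interval, 66/19 ≈ 3.4737 half-lives elapse, leaving f ≈ 0.0900 of each dose.
At steady state, accumulation factor R = 1/(1 − e^(−kτ)) ≈ 1.0989.
Each bolus raises the concentration by D/Vd = 1986/197 ≈ 10.081 μg/mL.
Cmax,ss = C₀/(1 − f) ≈ 10.081/0.9100 ≈ 11.078 μg/mL.
One interval later, Cmin,ss = Cmax,ss·e^(−kτ) ≈ 11.078 × 0.0900 ≈ 0.997 μg/mL.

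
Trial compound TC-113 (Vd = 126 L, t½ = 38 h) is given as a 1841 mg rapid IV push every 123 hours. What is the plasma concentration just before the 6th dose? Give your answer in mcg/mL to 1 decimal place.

1.7 mcg/mL

f = (1/2)^(τ/t½) = (1/2)^(123/38) ≈ 0.1061.
C₀ = D/Vd = 1841/126 ≈ 14.611 mcg/mL.
Before the 6th dose, 5 doses have been given. Superposition: Cmin = C₀·(f + f² + … + f^5).
≈ 14.611 × (0.1061 + 0.0113 + 0.0012 + 0.0001 + 0.0000) ≈ 14.611 × 0.1187 ≈ 1.734 mcg/mL.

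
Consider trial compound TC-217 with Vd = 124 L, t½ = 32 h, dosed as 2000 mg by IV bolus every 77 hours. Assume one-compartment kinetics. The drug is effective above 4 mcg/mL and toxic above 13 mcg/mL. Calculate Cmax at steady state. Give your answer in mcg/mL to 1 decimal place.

Over one 77-h interval, 77/32 ≈ 2.4062 half-lives elapse, leaving f ≈ 0.1886 of each dose.
At steady state, accumulation factor R = 1/(1 − e^(−kτ)) ≈ 1.2324.
Single-dose peak C₀ = D/Vd = 2000/124 ≈ 16.129 mcg/mL.
Steady-state peak Cmax,ss = C₀·R ≈ 16.129 × 1.2324 ≈ 19.877 mcg/mL.
Peak 19.9 mcg/mL vs MTC 13 mcg/mL: exceeds toxic threshold.

19.9 mcg/mL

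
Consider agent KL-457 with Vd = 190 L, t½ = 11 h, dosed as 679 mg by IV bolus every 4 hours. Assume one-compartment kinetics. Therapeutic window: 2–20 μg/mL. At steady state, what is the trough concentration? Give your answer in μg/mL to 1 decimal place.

12.5 μg/mL

τ/t½ = 4/11 ≈ 0.36364, so fraction remaining f = (1/2)^(4/11) ≈ 0.7772.
Single-dose peak C₀ = D/Vd = 679/190 ≈ 3.574 μg/mL.
Steady-state trough Cmin,ss = C₀·f/(1−f) ≈ 3.574 × 0.7772/0.2228 ≈ 12.467 μg/mL.
Trough 12.5 μg/mL vs MEC 2 μg/mL: adequate.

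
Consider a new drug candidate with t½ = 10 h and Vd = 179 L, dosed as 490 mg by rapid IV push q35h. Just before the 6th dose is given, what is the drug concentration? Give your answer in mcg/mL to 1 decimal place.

f = (1/2)^(τ/t½) = (1/2)^(35/10) ≈ 0.0884.
C₀ = D/Vd = 490/179 ≈ 2.737 mcg/mL.
Before the 6th dose, 5 doses have been given. Superposition: Cmin = C₀·(f + f² + … + f^5).
≈ 2.737 × (0.0884 + 0.0078 + 0.0007 + 0.0001 + 0.0000) ≈ 2.737 × 0.0970 ≈ 0.265 mcg/mL.

0.3 mcg/mL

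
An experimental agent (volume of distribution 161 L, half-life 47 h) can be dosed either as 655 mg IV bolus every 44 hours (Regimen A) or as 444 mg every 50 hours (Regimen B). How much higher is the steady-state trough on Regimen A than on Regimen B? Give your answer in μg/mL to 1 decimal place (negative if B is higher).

1.9 μg/mL

Regimen A: f = (1/2)^(44/47) ≈ 0.5226; Cmin,ss = (655/161)·f/(1−f) ≈ 4.454 μg/mL.
Regimen B: f = (1/2)^(50/47) ≈ 0.4784; Cmin,ss = (444/161)·f/(1−f) ≈ 2.529 μg/mL.
Difference ≈ 4.454 − 2.529 ≈ 1.925 μg/mL.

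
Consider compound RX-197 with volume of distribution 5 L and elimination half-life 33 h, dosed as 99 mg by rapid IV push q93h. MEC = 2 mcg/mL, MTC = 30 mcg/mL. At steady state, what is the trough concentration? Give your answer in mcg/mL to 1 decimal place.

Over one 93-h interval, 93/33 ≈ 2.8182 half-lives elapse, leaving f ≈ 0.1418 of each dose.
Single-dose peak C₀ = D/Vd = 99/5 ≈ 19.800 mcg/mL.
Steady-state trough Cmin,ss = C₀·f/(1−f) ≈ 19.800 × 0.1418/0.8582 ≈ 3.272 mcg/mL.
Trough 3.3 mcg/mL vs MEC 2 mcg/mL: adequate.

3.3 mcg/mL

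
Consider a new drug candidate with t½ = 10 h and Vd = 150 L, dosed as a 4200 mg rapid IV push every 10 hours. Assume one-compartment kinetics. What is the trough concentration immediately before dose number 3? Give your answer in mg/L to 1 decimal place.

f = (1/2)^(τ/t½) = (1/2)^(10/10) ≈ 0.5000.
C₀ = D/Vd = 4200/150 ≈ 28.000 mg/L.
Before the 3rd dose, 2 doses have been given. Superposition: Cmin = C₀·(f + f²).
≈ 28.000 × (0.5000 + 0.2500) ≈ 28.000 × 0.7500 ≈ 21.000 mg/L.

21.0 mg/L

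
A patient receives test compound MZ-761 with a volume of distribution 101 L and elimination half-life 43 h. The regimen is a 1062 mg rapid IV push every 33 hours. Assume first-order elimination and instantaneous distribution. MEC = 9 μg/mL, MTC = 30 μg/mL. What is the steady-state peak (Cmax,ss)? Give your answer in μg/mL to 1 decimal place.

τ/t½ = 33/43 ≈ 0.76744, so fraction remaining f = (1/2)^(33/43) ≈ 0.5875.
At steady state, accumulation factor R = 1/(1 − e^(−kτ)) ≈ 2.4242.
Single-dose peak C₀ = D/Vd = 1062/101 ≈ 10.515 μg/mL.
Steady-state peak Cmax,ss = C₀·R ≈ 10.515 × 2.4242 ≈ 25.490 μg/mL.
Peak 25.5 μg/mL vs MTC 30 μg/mL: below toxic threshold.

25.5 μg/mL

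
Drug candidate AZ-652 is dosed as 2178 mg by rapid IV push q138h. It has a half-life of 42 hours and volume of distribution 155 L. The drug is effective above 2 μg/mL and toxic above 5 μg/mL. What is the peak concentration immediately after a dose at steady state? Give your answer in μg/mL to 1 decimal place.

k = ln2/t½ = ln2/42 ≈ 0.016504 h⁻¹; fraction remaining f = e^(−kτ) = e^(−0.016504×138) ≈ 0.1025.
Accumulation ratio R = 1/(1 − f) ≈ 1/0.8975 ≈ 1.1142.
Single-dose peak C₀ = D/Vd = 2178/155 ≈ 14.052 μg/mL.
Steady-state peak Cmax,ss = C₀·R ≈ 14.052 × 1.1142 ≈ 15.657 μg/mL.
Peak 15.7 μg/mL vs MTC 5 μg/mL: exceeds toxic threshold.

15.7 μg/mL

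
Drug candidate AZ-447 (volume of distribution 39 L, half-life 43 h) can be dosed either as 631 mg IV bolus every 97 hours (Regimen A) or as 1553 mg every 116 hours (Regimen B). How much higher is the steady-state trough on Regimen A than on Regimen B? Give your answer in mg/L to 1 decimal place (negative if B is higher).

-3.0 mg/L

Regimen A: f = (1/2)^(97/43) ≈ 0.2094; Cmin,ss = (631/39)·f/(1−f) ≈ 4.285 mg/L.
Regimen B: f = (1/2)^(116/43) ≈ 0.1541; Cmin,ss = (1553/39)·f/(1−f) ≈ 7.254 mg/L.
Difference ≈ 4.285 − 7.254 ≈ -2.969 mg/L.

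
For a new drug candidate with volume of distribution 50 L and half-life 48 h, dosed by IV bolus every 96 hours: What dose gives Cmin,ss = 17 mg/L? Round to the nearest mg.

τ/t½ = 96/48 ≈ 2, so f = (1/2)^(96/48) ≈ 0.250000.
Cmin,ss = (D/Vd)·f/(1−f), so D = Cmin,ss·Vd·(1−f)/f.
D = 17 × 50 × (1−f)/f ≈ 17 × 50 × 3.00000 ≈ 2550.00 mg.

2550 mg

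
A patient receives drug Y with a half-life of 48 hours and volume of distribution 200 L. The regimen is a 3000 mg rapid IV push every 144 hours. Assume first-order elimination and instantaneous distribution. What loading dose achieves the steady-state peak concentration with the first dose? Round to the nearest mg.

f = (1/2)^(144/48) ≈ 0.125000; accumulation ratio R = 1/(1−f) ≈ 1.14286.
Loading dose to hit Cmax,ss on first dose: D_load = D_maint·R ≈ 3000 × 1.14286 ≈ 3428.58 mg.

3429 mg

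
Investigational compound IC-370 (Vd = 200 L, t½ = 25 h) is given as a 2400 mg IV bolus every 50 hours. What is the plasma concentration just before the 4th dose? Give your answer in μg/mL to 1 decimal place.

f = (1/2)^(τ/t½) = (1/2)^(50/25) ≈ 0.2500.
C₀ = D/Vd = 2400/200 ≈ 12.000 μg/mL.
Before the 4th dose, 3 doses have been given. Superposition: Cmin = C₀·(f + f² + … + f^3).
≈ 12.000 × (0.2500 + 0.0625 + 0.0156) ≈ 12.000 × 0.3281 ≈ 3.937 μg/mL.

3.9 μg/mL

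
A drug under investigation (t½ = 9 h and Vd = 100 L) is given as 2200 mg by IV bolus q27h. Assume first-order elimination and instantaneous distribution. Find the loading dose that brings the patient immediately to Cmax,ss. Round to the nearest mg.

f = (1/2)^(27/9) ≈ 0.125000; accumulation ratio R = 1/(1−f) ≈ 1.14286.
Loading dose to hit Cmax,ss on first dose: D_load = D_maint·R ≈ 2200 × 1.14286 ≈ 2514.29 mg.

2514 mg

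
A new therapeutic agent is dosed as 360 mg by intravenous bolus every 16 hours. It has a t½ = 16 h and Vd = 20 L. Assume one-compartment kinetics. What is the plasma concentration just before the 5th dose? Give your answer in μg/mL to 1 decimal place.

f = (1/2)^(τ/t½) = (1/2)^(16/16) ≈ 0.5000.
C₀ = D/Vd = 360/20 ≈ 18.000 μg/mL.
Before the 5th dose, 4 doses have been given. Superposition: Cmin = C₀·(f + f² + … + f^4).
≈ 18.000 × (0.5000 + 0.2500 + 0.1250 + 0.0625) ≈ 18.000 × 0.9375 ≈ 16.875 μg/mL.

16.9 μg/mL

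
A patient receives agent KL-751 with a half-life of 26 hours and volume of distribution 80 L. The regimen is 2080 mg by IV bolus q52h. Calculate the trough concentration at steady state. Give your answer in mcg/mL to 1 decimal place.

8.7 mcg/mL

τ = 52 h = 2 half-lives, so f = (1/2)^2 = 0.25.
Accumulation ratio R = 1/(1 − f) = 1/0.75 = 4/3.
Single-dose peak C₀ = D/Vd = 2080/80 = 26 mcg/mL.
Steady-state peak Cmax,ss = C₀·R = 26 × 4/3 ≈ 34.667 mcg/mL.
Steady-state trough Cmin,ss = Cmax,ss·f ≈ 34.667 × 0.25 ≈ 8.667 mcg/mL.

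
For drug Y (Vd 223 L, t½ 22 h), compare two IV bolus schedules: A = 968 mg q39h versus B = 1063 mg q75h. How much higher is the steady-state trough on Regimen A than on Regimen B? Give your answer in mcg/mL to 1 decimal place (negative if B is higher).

1.3 mcg/mL

Regimen A: f = (1/2)^(39/22) ≈ 0.2927; Cmin,ss = (968/223)·f/(1−f) ≈ 1.796 mcg/mL.
Regimen B: f = (1/2)^(75/22) ≈ 0.0941; Cmin,ss = (1063/223)·f/(1−f) ≈ 0.495 mcg/mL.
Difference ≈ 1.796 − 0.495 ≈ 1.301 mcg/mL.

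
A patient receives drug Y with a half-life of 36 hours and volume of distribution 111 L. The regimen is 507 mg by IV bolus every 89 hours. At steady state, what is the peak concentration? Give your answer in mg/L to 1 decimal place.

k = ln2/t½ = ln2/36 ≈ 0.019254 h⁻¹; fraction remaining f = e^(−kτ) = e^(−0.019254×89) ≈ 0.1802.
Accumulation ratio R = 1/(1 − f) ≈ 1/0.8198 ≈ 1.2198.
Each bolus raises the concentration by D/Vd = 507/111 ≈ 4.568 mg/L.
Cmax,ss = C₀/(1 − f) ≈ 4.568/0.8198 ≈ 5.572 mg/L.

5.6 mg/L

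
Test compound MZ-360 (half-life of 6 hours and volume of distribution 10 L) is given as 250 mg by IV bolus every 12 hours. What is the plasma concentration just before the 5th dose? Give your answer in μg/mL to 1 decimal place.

8.3 μg/mL

f = (1/2)^(τ/t½) = (1/2)^(12/6) ≈ 0.2500.
C₀ = D/Vd = 250/10 ≈ 25.000 μg/mL.
Before the 5th dose, 4 doses have been given. Superposition: Cmin = C₀·(f + f² + … + f^4).
≈ 25.000 × (0.2500 + 0.0625 + 0.0156 + 0.0039) ≈ 25.000 × 0.3320 ≈ 8.300 μg/mL.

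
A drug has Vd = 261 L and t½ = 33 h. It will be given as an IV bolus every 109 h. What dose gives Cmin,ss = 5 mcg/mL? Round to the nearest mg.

τ/t½ = 109/33 ≈ 3.303, so f = (1/2)^(109/33) ≈ 0.101319.
Cmin,ss = (D/Vd)·f/(1−f), so D = Cmin,ss·Vd·(1−f)/f.
D = 5 × 261 × (1−f)/f ≈ 5 × 261 × 8.86982 ≈ 11575.12 mg.

11575 mg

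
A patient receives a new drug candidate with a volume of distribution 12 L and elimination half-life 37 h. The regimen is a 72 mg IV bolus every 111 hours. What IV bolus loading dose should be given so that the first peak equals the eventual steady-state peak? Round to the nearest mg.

f = (1/2)^(111/37) ≈ 0.125000; accumulation ratio R = 1/(1−f) ≈ 1.14286.
Loading dose to hit Cmax,ss on first dose: D_load = D_maint·R ≈ 72 × 1.14286 ≈ 82.29 mg.

82 mg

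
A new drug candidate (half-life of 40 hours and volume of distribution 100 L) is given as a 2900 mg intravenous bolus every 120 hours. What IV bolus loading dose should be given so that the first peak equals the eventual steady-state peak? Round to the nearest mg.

f = (1/2)^(120/40) ≈ 0.125000; accumulation ratio R = 1/(1−f) ≈ 1.14286.
Loading dose to hit Cmax,ss on first dose: D_load = D_maint·R ≈ 2900 × 1.14286 ≈ 3314.29 mg.

3314 mg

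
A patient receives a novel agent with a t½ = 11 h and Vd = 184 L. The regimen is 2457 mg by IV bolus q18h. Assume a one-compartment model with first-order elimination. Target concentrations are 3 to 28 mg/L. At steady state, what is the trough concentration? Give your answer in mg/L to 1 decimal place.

6.3 mg/L

k = ln2/t½ = ln2/11 ≈ 0.063013 h⁻¹; fraction remaining f = e^(−kτ) = e^(−0.063013×18) ≈ 0.3217.
At steady state, accumulation factor R = 1/(1 − e^(−kτ)) ≈ 1.4743.
Each bolus raises the concentration by D/Vd = 2457/184 ≈ 13.353 mg/L.
Steady-state peak Cmax,ss = C₀·R ≈ 13.353 × 1.4743 ≈ 19.686 mg/L.
Steady-state trough Cmin,ss = Cmax,ss·f ≈ 19.686 × 0.3217 ≈ 6.333 mg/L.
Trough 6.3 mg/L vs MEC 3 mg/L: adequate.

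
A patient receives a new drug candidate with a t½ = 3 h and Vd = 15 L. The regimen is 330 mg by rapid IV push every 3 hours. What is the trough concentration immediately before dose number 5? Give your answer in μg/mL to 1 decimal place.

20.6 μg/mL

f = (1/2)^(τ/t½) = (1/2)^(3/3) ≈ 0.5000.
C₀ = D/Vd = 330/15 ≈ 22.000 μg/mL.
Before the 5th dose, 4 doses have been given. Superposition: Cmin = C₀·(f + f² + … + f^4).
≈ 22.000 × (0.5000 + 0.2500 + 0.1250 + 0.0625) ≈ 22.000 × 0.9375 ≈ 20.625 μg/mL.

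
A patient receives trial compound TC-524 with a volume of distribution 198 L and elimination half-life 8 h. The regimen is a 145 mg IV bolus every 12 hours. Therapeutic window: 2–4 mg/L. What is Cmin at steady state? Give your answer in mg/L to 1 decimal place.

Over one 12-h interval, 12/8 ≈ 1.5 half-lives elapse, leaving f ≈ 0.3536 of each dose.
Single-dose peak C₀ = D/Vd = 145/198 ≈ 0.732 mg/L.
Steady-state trough Cmin,ss = C₀·f/(1−f) ≈ 0.732 × 0.3536/0.6464 ≈ 0.400 mg/L.
Trough 0.4 mg/L vs MEC 2 mg/L: subtherapeutic.

0.4 mg/L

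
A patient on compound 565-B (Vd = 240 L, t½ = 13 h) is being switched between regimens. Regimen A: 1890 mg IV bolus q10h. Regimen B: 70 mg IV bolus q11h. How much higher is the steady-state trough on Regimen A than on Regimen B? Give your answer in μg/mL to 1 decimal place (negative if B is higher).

10.8 μg/mL

Regimen A: f = (1/2)^(10/13) ≈ 0.5867; Cmin,ss = (1890/240)·f/(1−f) ≈ 11.179 μg/mL.
Regimen B: f = (1/2)^(11/13) ≈ 0.5563; Cmin,ss = (70/240)·f/(1−f) ≈ 0.366 μg/mL.
Difference ≈ 11.179 − 0.366 ≈ 10.813 μg/mL.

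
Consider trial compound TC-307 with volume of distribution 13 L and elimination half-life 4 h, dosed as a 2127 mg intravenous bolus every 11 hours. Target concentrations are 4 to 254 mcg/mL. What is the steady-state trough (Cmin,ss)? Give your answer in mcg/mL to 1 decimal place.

28.6 mcg/mL

τ/t½ = 11/4 ≈ 2.75, so fraction remaining f = (1/2)^(11/4) ≈ 0.1487.
Accumulation ratio R = 1/(1 − f) ≈ 1/0.8513 ≈ 1.1747.
Single-dose peak C₀ = D/Vd = 2127/13 ≈ 163.615 mcg/mL.
Cmax,ss = C₀/(1 − f) ≈ 163.615/0.8513 ≈ 192.194 mcg/mL.
One interval later, Cmin,ss = Cmax,ss·e^(−kτ) ≈ 192.194 × 0.1487 ≈ 28.579 mcg/mL.
Trough 28.6 mcg/mL vs MEC 4 mcg/mL: adequate.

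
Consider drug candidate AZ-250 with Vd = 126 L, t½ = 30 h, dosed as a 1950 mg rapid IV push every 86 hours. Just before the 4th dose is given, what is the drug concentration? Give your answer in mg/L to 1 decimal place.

2.5 mg/L

f = (1/2)^(τ/t½) = (1/2)^(86/30) ≈ 0.1371.
C₀ = D/Vd = 1950/126 ≈ 15.476 mg/L.
Before the 4th dose, 3 doses have been given. Superposition: Cmin = C₀·(f + f² + … + f^3).
≈ 15.476 × (0.1371 + 0.0188 + 0.0026) ≈ 15.476 × 0.1585 ≈ 2.453 mg/L.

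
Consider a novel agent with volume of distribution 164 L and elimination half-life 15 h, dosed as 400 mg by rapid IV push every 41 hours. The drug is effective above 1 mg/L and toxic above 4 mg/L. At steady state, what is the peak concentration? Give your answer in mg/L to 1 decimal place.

Over one 41-h interval, 41/15 ≈ 2.7333 half-lives elapse, leaving f ≈ 0.1504 of each dose.
At steady state, accumulation factor R = 1/(1 − e^(−kτ)) ≈ 1.1770.
Single-dose peak C₀ = D/Vd = 400/164 ≈ 2.439 mg/L.
Steady-state peak Cmax,ss = C₀·R ≈ 2.439 × 1.1770 ≈ 2.871 mg/L.
Peak 2.9 mg/L vs MTC 4 mg/L: below toxic threshold.

2.9 mg/L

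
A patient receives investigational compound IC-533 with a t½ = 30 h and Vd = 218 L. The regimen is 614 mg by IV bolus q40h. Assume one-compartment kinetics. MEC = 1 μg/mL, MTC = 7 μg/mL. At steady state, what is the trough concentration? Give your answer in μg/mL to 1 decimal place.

Over one 40-h interval, 40/30 ≈ 1.3333 half-lives elapse, leaving f ≈ 0.3969 of each dose.
At steady state, accumulation factor R = 1/(1 − e^(−kτ)) ≈ 1.6581.
Single-dose peak C₀ = D/Vd = 614/218 ≈ 2.817 μg/mL.
Cmax,ss = C₀/(1 − f) ≈ 2.817/0.6031 ≈ 4.671 μg/mL.
One interval later, Cmin,ss = Cmax,ss·e^(−kτ) ≈ 4.671 × 0.3969 ≈ 1.854 μg/mL.
Trough 1.9 μg/mL vs MEC 1 μg/mL: adequate.

1.9 μg/mL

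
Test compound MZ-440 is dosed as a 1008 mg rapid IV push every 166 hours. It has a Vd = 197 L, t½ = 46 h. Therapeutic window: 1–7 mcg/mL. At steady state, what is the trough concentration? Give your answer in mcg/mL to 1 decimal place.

Over one 166-h interval, 166/46 ≈ 3.6087 half-lives elapse, leaving f ≈ 0.0820 of each dose.
Single-dose peak C₀ = D/Vd = 1008/197 ≈ 5.117 mcg/mL.
Steady-state trough Cmin,ss = C₀·f/(1−f) ≈ 5.117 × 0.0820/0.9180 ≈ 0.457 mcg/mL.
Trough 0.5 mcg/mL vs MEC 1 mcg/mL: subtherapeutic.

0.5 mcg/mL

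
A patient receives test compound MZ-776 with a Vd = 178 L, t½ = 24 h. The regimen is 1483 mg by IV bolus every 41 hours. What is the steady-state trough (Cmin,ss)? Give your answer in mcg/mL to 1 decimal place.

k = ln2/t½ = ln2/24 ≈ 0.028881 h⁻¹; fraction remaining f = e^(−kτ) = e^(−0.028881×41) ≈ 0.3060.
At steady state, accumulation factor R = 1/(1 − e^(−kτ)) ≈ 1.4409.
Single-dose peak C₀ = D/Vd = 1483/178 ≈ 8.331 mcg/mL.
Cmax,ss = C₀/(1 − f) ≈ 8.331/0.6940 ≈ 12.004 mcg/mL.
One interval later, Cmin,ss = Cmax,ss·e^(−kτ) ≈ 12.004 × 0.3060 ≈ 3.673 mcg/mL.

3.7 mcg/mL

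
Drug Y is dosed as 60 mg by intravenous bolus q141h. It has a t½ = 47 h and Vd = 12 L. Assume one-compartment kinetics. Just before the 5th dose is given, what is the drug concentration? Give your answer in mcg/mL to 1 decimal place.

f = (1/2)^(τ/t½) = (1/2)^(141/47) ≈ 0.1250.
C₀ = D/Vd = 60/12 ≈ 5.000 mcg/mL.
Before the 5th dose, 4 doses have been given. Superposition: Cmin = C₀·(f + f² + … + f^4).
≈ 5.000 × (0.1250 + 0.0156 + 0.0020 + 0.0002) ≈ 5.000 × 0.1428 ≈ 0.714 mcg/mL.

0.7 mcg/mL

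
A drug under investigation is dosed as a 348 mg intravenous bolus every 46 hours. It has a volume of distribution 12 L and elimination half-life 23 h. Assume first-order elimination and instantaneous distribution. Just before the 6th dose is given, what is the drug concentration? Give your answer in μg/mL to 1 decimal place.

f = (1/2)^(τ/t½) = (1/2)^(46/23) ≈ 0.2500.
C₀ = D/Vd = 348/12 ≈ 29.000 μg/mL.
Before the 6th dose, 5 doses have been given. Superposition: Cmin = C₀·(f + f² + … + f^5).
≈ 29.000 × (0.2500 + 0.0625 + 0.0156 + 0.0039 + 0.0010) ≈ 29.000 × 0.3330 ≈ 9.657 μg/mL.

9.7 μg/mL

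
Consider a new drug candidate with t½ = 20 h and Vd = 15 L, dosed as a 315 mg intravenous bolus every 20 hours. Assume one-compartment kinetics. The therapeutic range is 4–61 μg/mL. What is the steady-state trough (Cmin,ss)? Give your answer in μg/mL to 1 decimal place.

τ = 20 h = 1 half-life, so f = (1/2)^1 = 0.5.
Accumulation ratio R = 1/(1 − f) = 1/0.5 = 2/1.
Single-dose peak C₀ = D/Vd = 315/15 = 21 μg/mL.
Steady-state peak Cmax,ss = C₀·R = 21 × 2/1 ≈ 42.000 μg/mL.
Steady-state trough Cmin,ss = Cmax,ss·f ≈ 42.000 × 0.5 ≈ 21.000 μg/mL.
Trough 21.0 μg/mL vs MEC 4 μg/mL: adequate.

21.0 μg/mL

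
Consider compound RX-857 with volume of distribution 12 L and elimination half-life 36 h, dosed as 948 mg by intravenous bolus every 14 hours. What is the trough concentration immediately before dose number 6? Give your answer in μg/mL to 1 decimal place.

189.0 μg/mL

f = (1/2)^(τ/t½) = (1/2)^(14/36) ≈ 0.7637.
C₀ = D/Vd = 948/12 ≈ 79.000 μg/mL.
Before the 6th dose, 5 doses have been given. Superposition: Cmin = C₀·(f + f² + … + f^5).
≈ 79.000 × (0.7637 + 0.5832 + 0.4454 + 0.3402 + 0.2598) ≈ 79.000 × 2.3923 ≈ 188.992 μg/mL.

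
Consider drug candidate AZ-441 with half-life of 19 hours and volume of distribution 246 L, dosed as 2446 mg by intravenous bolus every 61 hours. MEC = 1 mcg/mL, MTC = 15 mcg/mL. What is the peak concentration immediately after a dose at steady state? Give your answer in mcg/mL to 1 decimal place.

k = ln2/t½ = ln2/19 ≈ 0.036481 h⁻¹; fraction remaining f = e^(−kτ) = e^(−0.036481×61) ≈ 0.1080.
At steady state, accumulation factor R = 1/(1 − e^(−kτ)) ≈ 1.1211.
Single-dose peak C₀ = D/Vd = 2446/246 ≈ 9.943 mcg/mL.
Steady-state peak Cmax,ss = C₀·R ≈ 9.943 × 1.1211 ≈ 11.147 mcg/mL.
Peak 11.1 mcg/mL vs MTC 15 mcg/mL: below toxic threshold.

11.1 mcg/mL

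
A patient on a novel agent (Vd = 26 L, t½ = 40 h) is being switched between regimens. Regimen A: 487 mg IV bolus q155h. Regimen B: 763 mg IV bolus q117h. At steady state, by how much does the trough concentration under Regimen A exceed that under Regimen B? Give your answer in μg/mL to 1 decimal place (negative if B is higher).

-3.1 μg/mL

Regimen A: f = (1/2)^(155/40) ≈ 0.0682; Cmin,ss = (487/26)·f/(1−f) ≈ 1.371 μg/mL.
Regimen B: f = (1/2)^(117/40) ≈ 0.1317; Cmin,ss = (763/26)·f/(1−f) ≈ 4.451 μg/mL.
Difference ≈ 1.371 − 4.451 ≈ -3.080 μg/mL.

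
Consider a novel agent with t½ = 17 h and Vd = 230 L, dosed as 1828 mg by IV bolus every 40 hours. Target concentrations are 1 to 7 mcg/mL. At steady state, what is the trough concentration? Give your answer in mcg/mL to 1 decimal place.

1.9 mcg/mL

τ/t½ = 40/17 ≈ 2.3529, so fraction remaining f = (1/2)^(40/17) ≈ 0.1957.
Each bolus raises the concentration by D/Vd = 1828/230 ≈ 7.948 mcg/mL.
Steady-state trough Cmin,ss = C₀·f/(1−f) ≈ 7.948 × 0.1957/0.8043 ≈ 1.934 mcg/mL.
Trough 1.9 mcg/mL vs MEC 1 mcg/mL: adequate.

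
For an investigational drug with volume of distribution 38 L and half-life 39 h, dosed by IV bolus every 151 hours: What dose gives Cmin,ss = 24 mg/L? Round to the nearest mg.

12439 mg

τ/t½ = 151/39 ≈ 3.8718, so f = (1/2)^(151/39) ≈ 0.068308.
Cmin,ss = (D/Vd)·f/(1−f), so D = Cmin,ss·Vd·(1−f)/f.
D = 24 × 38 × (1−f)/f ≈ 24 × 38 × 13.63957 ≈ 12439.29 mg.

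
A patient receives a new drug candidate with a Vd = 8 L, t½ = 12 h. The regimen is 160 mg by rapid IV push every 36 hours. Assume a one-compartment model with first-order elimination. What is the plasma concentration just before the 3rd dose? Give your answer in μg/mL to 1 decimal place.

2.8 μg/mL

f = (1/2)^(τ/t½) = (1/2)^(36/12) ≈ 0.1250.
C₀ = D/Vd = 160/8 ≈ 20.000 μg/mL.
Before the 3rd dose, 2 doses have been given. Superposition: Cmin = C₀·(f + f²).
≈ 20.000 × (0.1250 + 0.0156) ≈ 20.000 × 0.1406 ≈ 2.812 μg/mL.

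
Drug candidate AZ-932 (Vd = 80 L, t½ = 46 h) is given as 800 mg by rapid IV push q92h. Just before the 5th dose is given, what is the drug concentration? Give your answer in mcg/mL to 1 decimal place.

f = (1/2)^(τ/t½) = (1/2)^(92/46) ≈ 0.2500.
C₀ = D/Vd = 800/80 ≈ 10.000 mcg/mL.
Before the 5th dose, 4 doses have been given. Superposition: Cmin = C₀·(f + f² + … + f^4).
≈ 10.000 × (0.2500 + 0.0625 + 0.0156 + 0.0039) ≈ 10.000 × 0.3320 ≈ 3.320 mcg/mL.

3.3 mcg/mL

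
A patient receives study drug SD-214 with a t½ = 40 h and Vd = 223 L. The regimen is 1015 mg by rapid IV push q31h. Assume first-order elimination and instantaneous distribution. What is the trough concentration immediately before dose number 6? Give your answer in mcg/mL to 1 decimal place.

f = (1/2)^(τ/t½) = (1/2)^(31/40) ≈ 0.5844.
C₀ = D/Vd = 1015/223 ≈ 4.552 mcg/mL.
Before the 6th dose, 5 doses have been given. Superposition: Cmin = C₀·(f + f² + … + f^5).
≈ 4.552 × (0.5844 + 0.3415 + 0.1996 + 0.1166 + 0.0682) ≈ 4.552 × 1.3103 ≈ 5.964 mcg/mL.

6.0 mcg/mL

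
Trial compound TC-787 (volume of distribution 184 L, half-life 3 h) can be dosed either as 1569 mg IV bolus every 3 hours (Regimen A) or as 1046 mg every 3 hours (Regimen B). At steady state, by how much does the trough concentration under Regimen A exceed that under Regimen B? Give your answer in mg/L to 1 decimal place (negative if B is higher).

Regimen A: f = (1/2)^(3/3) ≈ 0.5000; Cmin,ss = (1569/184)·f/(1−f) ≈ 8.527 mg/L.
Regimen B: f = (1/2)^(3/3) ≈ 0.5000; Cmin,ss = (1046/184)·f/(1−f) ≈ 5.685 mg/L.
Difference ≈ 8.527 − 5.685 ≈ 2.842 mg/L.

2.8 mg/L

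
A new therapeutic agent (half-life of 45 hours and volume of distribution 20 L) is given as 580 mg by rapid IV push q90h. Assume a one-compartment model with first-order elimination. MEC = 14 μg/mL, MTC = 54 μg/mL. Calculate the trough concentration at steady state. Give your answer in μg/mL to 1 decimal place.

τ = 90 h = 2 half-lives, so f = (1/2)^2 = 0.25.
At steady state, R = 1/(1 − 0.25) = 4/3.
Single-dose peak C₀ = D/Vd = 580/20 = 29 μg/mL.
Steady-state peak Cmax,ss = C₀·R = 29 × 4/3 ≈ 38.667 μg/mL.
Steady-state trough Cmin,ss = Cmax,ss·f ≈ 38.667 × 0.25 ≈ 9.667 μg/mL.
Trough 9.7 μg/mL vs MEC 14 μg/mL: subtherapeutic.

9.7 μg/mL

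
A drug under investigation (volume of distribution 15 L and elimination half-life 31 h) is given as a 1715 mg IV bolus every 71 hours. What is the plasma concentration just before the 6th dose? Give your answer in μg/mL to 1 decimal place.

f = (1/2)^(τ/t½) = (1/2)^(71/31) ≈ 0.2044.
C₀ = D/Vd = 1715/15 ≈ 114.333 μg/mL.
Before the 6th dose, 5 doses have been given. Superposition: Cmin = C₀·(f + f² + … + f^5).
≈ 114.333 × (0.2044 + 0.0418 + 0.0085 + 0.0017 + 0.0004) ≈ 114.333 × 0.2568 ≈ 29.361 μg/mL.

29.4 μg/mL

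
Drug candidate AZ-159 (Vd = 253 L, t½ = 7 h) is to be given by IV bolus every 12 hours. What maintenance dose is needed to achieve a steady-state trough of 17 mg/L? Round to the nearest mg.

9812 mg

τ/t½ = 12/7 ≈ 1.7143, so f = (1/2)^(12/7) ≈ 0.304753.
Cmin,ss = (D/Vd)·f/(1−f), so D = Cmin,ss·Vd·(1−f)/f.
D = 17 × 253 × (1−f)/f ≈ 17 × 253 × 2.28135 ≈ 9812.09 mg.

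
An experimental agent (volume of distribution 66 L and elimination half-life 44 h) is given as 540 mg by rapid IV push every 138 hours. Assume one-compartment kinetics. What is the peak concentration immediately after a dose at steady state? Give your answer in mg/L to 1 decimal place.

9.2 mg/L

Over one 138-h interval, 138/44 ≈ 3.1364 half-lives elapse, leaving f ≈ 0.1137 of each dose.
At steady state, accumulation factor R = 1/(1 − e^(−kτ)) ≈ 1.1283.
Single-dose peak C₀ = D/Vd = 540/66 ≈ 8.182 mg/L.
Cmax,ss = C₀/(1 − f) ≈ 8.182/0.8863 ≈ 9.232 mg/L.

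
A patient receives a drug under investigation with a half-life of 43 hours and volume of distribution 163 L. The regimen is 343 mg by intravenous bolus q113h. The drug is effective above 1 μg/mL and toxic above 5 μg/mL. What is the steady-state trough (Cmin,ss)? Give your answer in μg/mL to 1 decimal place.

τ/t½ = 113/43 ≈ 2.6279, so fraction remaining f = (1/2)^(113/43) ≈ 0.1618.
Each bolus raises the concentration by D/Vd = 343/163 ≈ 2.104 μg/mL.
Steady-state trough Cmin,ss = C₀·f/(1−f) ≈ 2.104 × 0.1618/0.8382 ≈ 0.406 μg/mL.
Trough 0.4 μg/mL vs MEC 1 μg/mL: subtherapeutic.

0.4 μg/mL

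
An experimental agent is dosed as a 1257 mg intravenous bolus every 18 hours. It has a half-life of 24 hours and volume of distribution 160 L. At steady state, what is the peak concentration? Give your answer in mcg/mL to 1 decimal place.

Over one 18-h interval, 18/24 ≈ 0.75 half-lives elapse, leaving f ≈ 0.5946 of each dose.
Accumulation ratio R = 1/(1 − f) ≈ 1/0.4054 ≈ 2.4667.
Single-dose peak C₀ = D/Vd = 1257/160 ≈ 7.856 mcg/mL.
Steady-state peak Cmax,ss = C₀·R ≈ 7.856 × 2.4667 ≈ 19.378 mcg/mL.

19.4 mcg/mL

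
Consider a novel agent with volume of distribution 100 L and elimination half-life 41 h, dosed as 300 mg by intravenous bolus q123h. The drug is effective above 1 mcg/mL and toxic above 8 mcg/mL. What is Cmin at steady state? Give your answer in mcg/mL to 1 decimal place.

0.4 mcg/mL

τ = 123 h = 3 half-lives, so f = (1/2)^3 = 0.125.
Accumulation ratio R = 1/(1 − f) = 1/0.875 = 8/7.
Single-dose peak C₀ = D/Vd = 300/100 = 3 mcg/mL.
Steady-state peak Cmax,ss = C₀·R = 3 × 8/7 ≈ 3.429 mcg/mL.
Steady-state trough Cmin,ss = Cmax,ss·f ≈ 3.429 × 0.125 ≈ 0.429 mcg/mL.
Trough 0.4 mcg/mL vs MEC 1 mcg/mL: subtherapeutic.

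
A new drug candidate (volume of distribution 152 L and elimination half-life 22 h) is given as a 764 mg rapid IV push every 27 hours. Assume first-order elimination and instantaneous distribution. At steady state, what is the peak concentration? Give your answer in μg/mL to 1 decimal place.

Over one 27-h interval, 27/22 ≈ 1.2273 half-lives elapse, leaving f ≈ 0.4271 of each dose.
Accumulation ratio R = 1/(1 − f) ≈ 1/0.5729 ≈ 1.7455.
Single-dose peak C₀ = D/Vd = 764/152 ≈ 5.026 μg/mL.
Cmax,ss = C₀/(1 − f) ≈ 5.026/0.5729 ≈ 8.773 μg/mL.

8.8 μg/mL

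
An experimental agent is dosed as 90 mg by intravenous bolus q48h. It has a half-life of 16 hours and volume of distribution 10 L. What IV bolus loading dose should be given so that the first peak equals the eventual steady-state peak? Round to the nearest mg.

103 mg

f = (1/2)^(48/16) ≈ 0.125000; accumulation ratio R = 1/(1−f) ≈ 1.14286.
Loading dose to hit Cmax,ss on first dose: D_load = D_maint·R ≈ 90 × 1.14286 ≈ 102.86 mg.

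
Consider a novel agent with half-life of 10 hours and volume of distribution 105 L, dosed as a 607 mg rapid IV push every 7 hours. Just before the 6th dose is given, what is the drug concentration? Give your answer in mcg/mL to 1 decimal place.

f = (1/2)^(τ/t½) = (1/2)^(7/10) ≈ 0.6156.
C₀ = D/Vd = 607/105 ≈ 5.781 mcg/mL.
Before the 6th dose, 5 doses have been given. Superposition: Cmin = C₀·(f + f² + … + f^5).
≈ 5.781 × (0.6156 + 0.3790 + 0.2333 + 0.1436 + 0.0884) ≈ 5.781 × 1.4599 ≈ 8.440 mcg/mL.

8.4 mcg/mL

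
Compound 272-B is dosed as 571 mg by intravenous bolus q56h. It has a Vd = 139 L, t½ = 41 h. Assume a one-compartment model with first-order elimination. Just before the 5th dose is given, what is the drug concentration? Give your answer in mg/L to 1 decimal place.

2.5 mg/L

f = (1/2)^(τ/t½) = (1/2)^(56/41) ≈ 0.3880.
C₀ = D/Vd = 571/139 ≈ 4.108 mg/L.
Before the 5th dose, 4 doses have been given. Superposition: Cmin = C₀·(f + f² + … + f^4).
≈ 4.108 × (0.3880 + 0.1505 + 0.0584 + 0.0227) ≈ 4.108 × 0.6196 ≈ 2.545 mg/L.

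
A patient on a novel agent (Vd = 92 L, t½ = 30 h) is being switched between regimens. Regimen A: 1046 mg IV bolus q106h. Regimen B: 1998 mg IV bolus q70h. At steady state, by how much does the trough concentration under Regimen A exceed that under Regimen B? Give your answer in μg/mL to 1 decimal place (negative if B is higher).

-4.3 μg/mL

Regimen A: f = (1/2)^(106/30) ≈ 0.0864; Cmin,ss = (1046/92)·f/(1−f) ≈ 1.075 μg/mL.
Regimen B: f = (1/2)^(70/30) ≈ 0.1984; Cmin,ss = (1998/92)·f/(1−f) ≈ 5.375 μg/mL.
Difference ≈ 1.075 − 5.375 ≈ -4.300 μg/mL.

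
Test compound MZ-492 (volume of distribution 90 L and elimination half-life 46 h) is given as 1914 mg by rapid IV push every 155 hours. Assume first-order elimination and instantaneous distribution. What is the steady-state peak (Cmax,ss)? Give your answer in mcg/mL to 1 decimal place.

Over one 155-h interval, 155/46 ≈ 3.3696 half-lives elapse, leaving f ≈ 0.0968 of each dose.
At steady state, accumulation factor R = 1/(1 − e^(−kτ)) ≈ 1.1072.
Each bolus raises the concentration by D/Vd = 1914/90 ≈ 21.267 mcg/mL.
Steady-state peak Cmax,ss = C₀·R ≈ 21.267 × 1.1072 ≈ 23.547 mcg/mL.

23.5 mcg/mL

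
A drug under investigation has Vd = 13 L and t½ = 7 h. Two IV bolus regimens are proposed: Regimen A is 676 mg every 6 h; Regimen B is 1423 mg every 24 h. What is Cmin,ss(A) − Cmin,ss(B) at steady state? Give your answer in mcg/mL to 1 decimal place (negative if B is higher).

Regimen A: f = (1/2)^(6/7) ≈ 0.5520; Cmin,ss = (676/13)·f/(1−f) ≈ 64.071 mcg/mL.
Regimen B: f = (1/2)^(24/7) ≈ 0.0929; Cmin,ss = (1423/13)·f/(1−f) ≈ 11.210 mcg/mL.
Difference ≈ 64.071 − 11.210 ≈ 52.861 mcg/mL.

52.9 mcg/mL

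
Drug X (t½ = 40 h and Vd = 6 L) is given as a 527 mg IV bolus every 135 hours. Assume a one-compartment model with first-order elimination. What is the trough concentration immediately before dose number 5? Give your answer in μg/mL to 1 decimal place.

f = (1/2)^(τ/t½) = (1/2)^(135/40) ≈ 0.0964.
C₀ = D/Vd = 527/6 ≈ 87.833 μg/mL.
Before the 5th dose, 4 doses have been given. Superposition: Cmin = C₀·(f + f² + … + f^4).
≈ 87.833 × (0.0964 + 0.0093 + 0.0009 + 0.0001) ≈ 87.833 × 0.1067 ≈ 9.372 μg/mL.

9.4 μg/mL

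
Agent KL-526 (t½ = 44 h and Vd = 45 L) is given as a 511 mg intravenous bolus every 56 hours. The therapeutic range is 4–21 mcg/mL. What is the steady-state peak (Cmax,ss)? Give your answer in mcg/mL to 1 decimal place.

19.4 mcg/mL

k = ln2/t½ = ln2/44 ≈ 0.015753 h⁻¹; fraction remaining f = e^(−kτ) = e^(−0.015753×56) ≈ 0.4139.
Accumulation ratio R = 1/(1 − f) ≈ 1/0.5861 ≈ 1.7062.
Single-dose peak C₀ = D/Vd = 511/45 ≈ 11.356 mcg/mL.
Cmax,ss = C₀/(1 − f) ≈ 11.356/0.5861 ≈ 19.376 mcg/mL.
Peak 19.4 mcg/mL vs MTC 21 mcg/mL: below toxic threshold.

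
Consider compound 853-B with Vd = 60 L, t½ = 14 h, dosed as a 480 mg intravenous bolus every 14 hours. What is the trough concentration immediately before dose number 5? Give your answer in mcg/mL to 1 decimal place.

f = (1/2)^(τ/t½) = (1/2)^(14/14) ≈ 0.5000.
C₀ = D/Vd = 480/60 ≈ 8.000 mcg/mL.
Before the 5th dose, 4 doses have been given. Superposition: Cmin = C₀·(f + f² + … + f^4).
≈ 8.000 × (0.5000 + 0.2500 + 0.1250 + 0.0625) ≈ 8.000 × 0.9375 ≈ 7.500 mcg/mL.

7.5 mcg/mL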